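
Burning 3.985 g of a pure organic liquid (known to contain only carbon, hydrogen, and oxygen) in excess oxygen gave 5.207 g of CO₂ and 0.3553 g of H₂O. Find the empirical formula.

C3HO4

mol C = 5.207 g CO₂ ÷ 44.009 g/mol = 0.11832 mol
mol H = 2 × 0.3553 g H₂O ÷ 18.015 g/mol = 0.039445 mol
mass O = 3.985 − (1.4211 + 0.039760) = 2.5241 g → mol O = 2.5241 ÷ 15.999 = 0.15777 mol
Divide by the smallest (0.039445 mol): C 3.000, H 1.000, O 4.000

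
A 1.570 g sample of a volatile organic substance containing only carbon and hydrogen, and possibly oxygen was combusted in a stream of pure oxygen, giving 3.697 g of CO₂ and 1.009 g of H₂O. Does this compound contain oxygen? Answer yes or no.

yes

mol C = 3.697 g CO₂ ÷ 44.009 g/mol = 0.084006 mol
mol H = 2 × 1.009 g H₂O ÷ 18.015 g/mol = 0.11202 mol
C and H account for only 1.1219 g of the 1.570 g sample; the remaining 0.44810 g must be oxygen.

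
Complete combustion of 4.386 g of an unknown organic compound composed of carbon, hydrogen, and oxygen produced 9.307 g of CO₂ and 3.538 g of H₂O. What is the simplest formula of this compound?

mol C = 9.307 g CO₂ ÷ 44.009 g/mol = 0.21148 mol
mol H = 2 × 3.538 g H₂O ÷ 18.015 g/mol = 0.39278 mol
mass O = 4.386 − (2.5401 + 0.39593) = 1.4500 g → mol O = 1.4500 ÷ 15.999 = 0.090630 mol
Divide by the smallest (0.090630 mol): C 2.333, H 4.334, O 1.000
Multiplying each by 3 gives whole numbers: C 7.00, H 13.00, O 3.00

C7H13O3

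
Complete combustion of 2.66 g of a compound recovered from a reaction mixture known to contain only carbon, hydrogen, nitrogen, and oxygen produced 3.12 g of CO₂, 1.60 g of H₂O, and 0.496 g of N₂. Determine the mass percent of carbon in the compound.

mol C = 3.12 g CO₂ ÷ 44.009 g/mol = 0.07089 mol
mol H = 2 × 1.60 g H₂O ÷ 18.015 g/mol = 0.1776 mol
mol N = 2 × 0.496 g N₂ ÷ 28.014 g/mol = 0.03541 mol
mass O = 2.66 − (0.8515 + 0.1791 + 0.4960) = 1.133 g → mol O = 1.133 ÷ 15.999 = 0.07084 mol
mass % C = 0.8515 g ÷ 2.66 g × 100%

32.0%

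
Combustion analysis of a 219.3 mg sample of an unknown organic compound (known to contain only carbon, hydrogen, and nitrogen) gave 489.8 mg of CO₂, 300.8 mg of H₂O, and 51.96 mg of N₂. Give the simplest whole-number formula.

mol C = 0.4898 g CO₂ ÷ 44.009 g/mol = 0.011130 mol
mol H = 2 × 0.3008 g H₂O ÷ 18.015 g/mol = 0.033394 mol
mol N = 2 × 0.05196 g N₂ ÷ 28.014 g/mol = 0.0037096 mol
Divide by the smallest (0.0037096 mol): C 3.000, H 9.002, N 1.000

C3H9N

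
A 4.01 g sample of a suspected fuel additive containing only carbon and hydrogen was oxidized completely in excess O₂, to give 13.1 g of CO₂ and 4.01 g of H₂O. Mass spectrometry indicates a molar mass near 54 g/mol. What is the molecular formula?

mol C = 13.1 g CO₂ ÷ 44.009 g/mol = 0.2977 mol
mol H = 2 × 4.01 g H₂O ÷ 18.015 g/mol = 0.4452 mol
Divide by the smallest (0.2977 mol): C 1.000, H 1.496
Multiplying each by 2 gives whole numbers: C 2.00, H 2.99
Empirical formula: C2H3
Empirical-formula mass = 27.05 g/mol; 54 ÷ 27.05 ≈ 2, so the molecular formula is C4H6.

C4H6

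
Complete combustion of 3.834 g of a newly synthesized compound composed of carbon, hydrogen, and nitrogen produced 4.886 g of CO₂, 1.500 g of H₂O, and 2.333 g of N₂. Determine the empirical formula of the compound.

C2H3N3

mol C = 4.886 g CO₂ ÷ 44.009 g/mol = 0.11102 mol
mol H = 2 × 1.500 g H₂O ÷ 18.015 g/mol = 0.16653 mol
mol N = 2 × 2.333 g N₂ ÷ 28.014 g/mol = 0.16656 mol
Divide by the smallest (0.11102 mol): C 1.000, H 1.500, N 1.500
Multiplying each by 2 gives whole numbers: C 2.00, H 3.00, N 3.00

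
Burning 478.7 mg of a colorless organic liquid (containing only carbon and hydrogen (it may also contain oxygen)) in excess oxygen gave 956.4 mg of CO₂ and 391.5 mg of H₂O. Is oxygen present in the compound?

mol C = 0.9564 g CO₂ ÷ 44.009 g/mol = 0.021732 mol
mol H = 2 × 0.3915 g H₂O ÷ 18.015 g/mol = 0.043464 mol
C and H account for only 0.30483 g of the 0.4787 g sample; the remaining 0.17387 g must be oxygen.

yes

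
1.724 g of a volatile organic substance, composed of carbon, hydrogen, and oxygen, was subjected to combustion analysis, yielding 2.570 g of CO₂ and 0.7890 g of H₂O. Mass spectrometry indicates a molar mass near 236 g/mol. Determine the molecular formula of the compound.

C8H12O8

mol C = 2.570 g CO₂ ÷ 44.009 g/mol = 0.058397 mol
mol H = 2 × 0.7890 g H₂O ÷ 18.015 g/mol = 0.087594 mol
mass O = 1.724 − (0.70141 + 0.088294) = 0.93430 g → mol O = 0.93430 ÷ 15.999 = 0.058397 mol
Divide by the smallest (0.058397 mol): C 1.000, H 1.500, O 1.000
Multiplying each by 2 gives whole numbers: C 2.00, H 3.00, O 2.00
Empirical formula: C2H3O2
Empirical-formula mass = 59.04 g/mol; 236 ÷ 59.04 ≈ 4, so the molecular formula is C8H12O8.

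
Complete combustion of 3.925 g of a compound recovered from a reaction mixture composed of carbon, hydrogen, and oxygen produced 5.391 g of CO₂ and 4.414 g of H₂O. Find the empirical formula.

mol C = 5.391 g CO₂ ÷ 44.009 g/mol = 0.12250 mol
mol H = 2 × 4.414 g H₂O ÷ 18.015 g/mol = 0.49004 mol
mass O = 3.925 − (1.4713 + 0.49396) = 1.9597 g → mol O = 1.9597 ÷ 15.999 = 0.12249 mol
Divide by the smallest (0.12249 mol): C 1.000, H 4.001, O 1.000

CH4O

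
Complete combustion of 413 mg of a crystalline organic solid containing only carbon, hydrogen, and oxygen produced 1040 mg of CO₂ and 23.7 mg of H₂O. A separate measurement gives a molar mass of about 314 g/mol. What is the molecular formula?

C18H2O6

mol C = 1.04 g CO₂ ÷ 44.009 g/mol = 0.02363 mol
mol H = 2 × 0.0237 g H₂O ÷ 18.015 g/mol = 0.002631 mol
mass O = 0.413 − (0.2838 + 0.002652) = 0.1265 g → mol O = 0.1265 ÷ 15.999 = 0.007907 mol
Divide by the smallest (0.002631 mol): C 8.981, H 1.000, O 3.005
Empirical formula: C9HO3
Empirical-formula mass = 157.10 g/mol; 314 ÷ 157.10 ≈ 2, so the molecular formula is C18H2O6.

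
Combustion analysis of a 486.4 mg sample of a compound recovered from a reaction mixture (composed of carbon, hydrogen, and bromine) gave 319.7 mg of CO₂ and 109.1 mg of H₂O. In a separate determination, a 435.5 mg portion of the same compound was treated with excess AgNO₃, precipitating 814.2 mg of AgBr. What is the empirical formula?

C3H5Br2

mol C = 0.3197 g CO₂ ÷ 44.009 g/mol = 0.0072644 mol
mol H = 2 × 0.1091 g H₂O ÷ 18.015 g/mol = 0.012112 mol
From the AgBr data: mol Br per gram of compound = (0.8142 ÷ 187.772) ÷ 0.4355 = 0.0099566 mol/g, so in the 0.4864 g combustion sample mol Br = 0.0048429 mol
Divide by the smallest (0.0048429 mol): C 1.500, H 2.501, Br 1.000
Multiplying each by 2 gives whole numbers: C 3.00, H 5.00, Br 2.00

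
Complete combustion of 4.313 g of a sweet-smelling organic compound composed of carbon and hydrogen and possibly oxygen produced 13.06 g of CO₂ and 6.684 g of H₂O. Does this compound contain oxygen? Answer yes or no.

no

mol C = 13.06 g CO₂ ÷ 44.009 g/mol = 0.29676 mol
mol H = 2 × 6.684 g H₂O ÷ 18.015 g/mol = 0.74205 mol
C and H together account for 4.3123 g — essentially the entire 4.313 g sample — so the compound contains no oxygen.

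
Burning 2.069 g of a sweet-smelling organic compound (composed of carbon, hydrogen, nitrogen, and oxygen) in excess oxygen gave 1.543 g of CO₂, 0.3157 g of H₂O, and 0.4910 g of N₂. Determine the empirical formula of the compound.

mol C = 1.543 g CO₂ ÷ 44.009 g/mol = 0.035061 mol
mol H = 2 × 0.3157 g H₂O ÷ 18.015 g/mol = 0.035049 mol
mol N = 2 × 0.4910 g N₂ ÷ 28.014 g/mol = 0.035054 mol
mass O = 2.069 − (0.42112 + 0.035329 + 0.49100) = 1.1216 g → mol O = 1.1216 ÷ 15.999 = 0.070101 mol
Divide by the smallest (0.035049 mol): C 1.000, H 1.000, N 1.000, O 2.000

CHNO2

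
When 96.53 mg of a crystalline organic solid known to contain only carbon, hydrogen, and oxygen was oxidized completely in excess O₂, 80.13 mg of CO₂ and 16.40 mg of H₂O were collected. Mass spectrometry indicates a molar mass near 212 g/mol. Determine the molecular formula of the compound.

mol C = 0.08013 g CO₂ ÷ 44.009 g/mol = 0.0018208 mol
mol H = 2 × 0.01640 g H₂O ÷ 18.015 g/mol = 0.0018207 mol
mass O = 0.09653 − (0.021869 + 0.0018353) = 0.072826 g → mol O = 0.072826 ÷ 15.999 = 0.0045519 mol
Divide by the smallest (0.0018207 mol): C 1.000, H 1.000, O 2.500
Multiplying each by 2 gives whole numbers: C 2.00, H 2.00, O 5.00
Empirical formula: C2H2O5
Empirical-formula mass = 106.03 g/mol; 212 ÷ 106.03 ≈ 2, so the molecular formula is C4H4O10.

C4H4O10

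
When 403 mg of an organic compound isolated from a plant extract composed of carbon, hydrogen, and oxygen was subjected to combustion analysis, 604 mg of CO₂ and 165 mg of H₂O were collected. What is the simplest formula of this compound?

C3H4O3

mol C = 0.604 g CO₂ ÷ 44.009 g/mol = 0.01372 mol
mol H = 2 × 0.165 g H₂O ÷ 18.015 g/mol = 0.01832 mol
mass O = 0.403 − (0.1648 + 0.01846) = 0.2197 g → mol O = 0.2197 ÷ 15.999 = 0.01373 mol
Divide by the smallest (0.01372 mol): C 1.000, H 1.335, O 1.001
Multiplying each by 3 gives whole numbers: C 3.00, H 4.00, O 3.00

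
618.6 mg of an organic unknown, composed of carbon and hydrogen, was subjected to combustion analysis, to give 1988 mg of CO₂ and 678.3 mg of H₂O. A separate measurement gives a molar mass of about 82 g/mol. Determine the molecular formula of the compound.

mol C = 1.988 g CO₂ ÷ 44.009 g/mol = 0.045173 mol
mol H = 2 × 0.6783 g H₂O ÷ 18.015 g/mol = 0.075304 mol
Divide by the smallest (0.045173 mol): C 1.000, H 1.667
Multiplying each by 3 gives whole numbers: C 3.00, H 5.00
Empirical formula: C3H5
Empirical-formula mass = 41.07 g/mol; 82 ÷ 41.07 ≈ 2, so the molecular formula is C6H10.

C6H10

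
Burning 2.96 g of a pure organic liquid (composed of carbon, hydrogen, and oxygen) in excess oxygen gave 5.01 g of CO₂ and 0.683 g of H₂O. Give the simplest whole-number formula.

mol C = 5.01 g CO₂ ÷ 44.009 g/mol = 0.1138 mol
mol H = 2 × 0.683 g H₂O ÷ 18.015 g/mol = 0.07583 mol
mass O = 2.96 − (1.367 + 0.07643) = 1.516 g → mol O = 1.516 ÷ 15.999 = 0.09477 mol
Divide by the smallest (0.07583 mol): C 1.501, H 1.000, O 1.250
Multiplying each by 4 gives whole numbers: C 6.01, H 4.00, O 5.00

C6H4O5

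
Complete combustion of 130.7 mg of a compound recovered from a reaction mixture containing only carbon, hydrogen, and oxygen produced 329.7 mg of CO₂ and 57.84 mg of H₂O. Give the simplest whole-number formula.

mol C = 0.3297 g CO₂ ÷ 44.009 g/mol = 0.0074916 mol
mol H = 2 × 0.05784 g H₂O ÷ 18.015 g/mol = 0.0064213 mol
mass O = 0.1307 − (0.089982 + 0.0064727) = 0.034245 g → mol O = 0.034245 ÷ 15.999 = 0.0021405 mol
Divide by the smallest (0.0021405 mol): C 3.500, H 3.000, O 1.000
Multiplying each by 2 gives whole numbers: C 7.00, H 6.00, O 2.00

C7H6O2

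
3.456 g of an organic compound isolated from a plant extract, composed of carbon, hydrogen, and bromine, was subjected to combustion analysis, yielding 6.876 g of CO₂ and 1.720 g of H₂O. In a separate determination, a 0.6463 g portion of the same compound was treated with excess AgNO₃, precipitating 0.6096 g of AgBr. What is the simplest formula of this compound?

mol C = 6.876 g CO₂ ÷ 44.009 g/mol = 0.15624 mol
mol H = 2 × 1.720 g H₂O ÷ 18.015 g/mol = 0.19095 mol
From the AgBr data: mol Br per gram of compound = (0.6096 ÷ 187.772) ÷ 0.6463 = 0.0050232 mol/g, so in the 3.456 g combustion sample mol Br = 0.017360 mol
Divide by the smallest (0.017360 mol): C 9.000, H 10.999, Br 1.000

C9H11Br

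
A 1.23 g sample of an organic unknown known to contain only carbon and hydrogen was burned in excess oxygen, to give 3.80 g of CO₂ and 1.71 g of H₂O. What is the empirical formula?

mol C = 3.80 g CO₂ ÷ 44.009 g/mol = 0.08635 mol
mol H = 2 × 1.71 g H₂O ÷ 18.015 g/mol = 0.1898 mol
Divide by the smallest (0.08635 mol): C 1.000, H 2.199
Multiplying each by 5 gives whole numbers: C 5.00, H 10.99

C5H11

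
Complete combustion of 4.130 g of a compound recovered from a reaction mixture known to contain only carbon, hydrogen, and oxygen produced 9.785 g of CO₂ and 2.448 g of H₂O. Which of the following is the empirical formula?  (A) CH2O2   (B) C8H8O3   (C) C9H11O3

(C) C9H11O3

mol C = 9.785 g CO₂ ÷ 44.009 g/mol = 0.22234 mol
mol H = 2 × 2.448 g H₂O ÷ 18.015 g/mol = 0.27177 mol
mass O = 4.130 − (2.6705 + 0.27395) = 1.1855 g → mol O = 1.1855 ÷ 15.999 = 0.074099 mol
Divide by the smallest (0.074099 mol): C 3.001, H 3.668, O 1.000
Multiplying each by 3 gives whole numbers: C 9.00, H 11.00, O 3.00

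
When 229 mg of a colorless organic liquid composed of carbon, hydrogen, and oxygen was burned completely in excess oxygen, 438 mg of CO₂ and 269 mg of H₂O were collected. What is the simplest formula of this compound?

C2H6O

mol C = 0.438 g CO₂ ÷ 44.009 g/mol = 0.009953 mol
mol H = 2 × 0.269 g H₂O ÷ 18.015 g/mol = 0.02986 mol
mass O = 0.229 − (0.1195 + 0.03010) = 0.07936 g → mol O = 0.07936 ÷ 15.999 = 0.004960 mol
Divide by the smallest (0.004960 mol): C 2.006, H 6.021, O 1.000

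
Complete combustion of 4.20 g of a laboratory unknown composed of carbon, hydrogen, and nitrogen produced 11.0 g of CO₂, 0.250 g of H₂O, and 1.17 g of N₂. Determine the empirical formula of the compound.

C9HN3

mol C = 11.0 g CO₂ ÷ 44.009 g/mol = 0.2499 mol
mol H = 2 × 0.250 g H₂O ÷ 18.015 g/mol = 0.02775 mol
mol N = 2 × 1.17 g N₂ ÷ 28.014 g/mol = 0.08353 mol
Divide by the smallest (0.02775 mol): C 9.006, H 1.000, N 3.010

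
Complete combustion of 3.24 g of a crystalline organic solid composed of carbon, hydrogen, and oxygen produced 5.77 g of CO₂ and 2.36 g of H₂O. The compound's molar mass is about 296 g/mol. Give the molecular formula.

C12H24O8

mol C = 5.77 g CO₂ ÷ 44.009 g/mol = 0.1311 mol
mol H = 2 × 2.36 g H₂O ÷ 18.015 g/mol = 0.2620 mol
mass O = 3.24 − (1.575 + 0.2641) = 1.401 g → mol O = 1.401 ÷ 15.999 = 0.08758 mol
Divide by the smallest (0.08758 mol): C 1.497, H 2.992, O 1.000
Multiplying each by 2 gives whole numbers: C 2.99, H 5.98, O 2.00
Empirical formula: C3H6O2
Empirical-formula mass = 74.08 g/mol; 296 ÷ 74.08 ≈ 4, so the molecular formula is C12H24O8.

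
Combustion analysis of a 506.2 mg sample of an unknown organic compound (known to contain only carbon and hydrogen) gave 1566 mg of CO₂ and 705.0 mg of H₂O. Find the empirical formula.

C5H11

mol C = 1.566 g CO₂ ÷ 44.009 g/mol = 0.035584 mol
mol H = 2 × 0.7050 g H₂O ÷ 18.015 g/mol = 0.078268 mol
Divide by the smallest (0.035584 mol): C 1.000, H 2.200
Multiplying each by 5 gives whole numbers: C 5.00, H 11.00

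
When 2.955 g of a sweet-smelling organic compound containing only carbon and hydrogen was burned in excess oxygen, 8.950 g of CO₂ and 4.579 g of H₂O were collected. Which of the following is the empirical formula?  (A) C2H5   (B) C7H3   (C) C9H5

mol C = 8.950 g CO₂ ÷ 44.009 g/mol = 0.20337 mol
mol H = 2 × 4.579 g H₂O ÷ 18.015 g/mol = 0.50835 mol
Divide by the smallest (0.20337 mol): C 1.000, H 2.500
Multiplying each by 2 gives whole numbers: C 2.00, H 5.00

(A) C2H5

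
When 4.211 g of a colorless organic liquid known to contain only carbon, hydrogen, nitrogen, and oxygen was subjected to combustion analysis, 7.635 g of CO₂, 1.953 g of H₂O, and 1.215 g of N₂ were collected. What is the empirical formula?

C4H5N2O

mol C = 7.635 g CO₂ ÷ 44.009 g/mol = 0.17349 mol
mol H = 2 × 1.953 g H₂O ÷ 18.015 g/mol = 0.21682 mol
mol N = 2 × 1.215 g N₂ ÷ 28.014 g/mol = 0.086742 mol
mass O = 4.211 − (2.0838 + 0.21855 + 1.2150) = 0.69369 g → mol O = 0.69369 ÷ 15.999 = 0.043358 mol
Divide by the smallest (0.043358 mol): C 4.001, H 5.001, N 2.001, O 1.000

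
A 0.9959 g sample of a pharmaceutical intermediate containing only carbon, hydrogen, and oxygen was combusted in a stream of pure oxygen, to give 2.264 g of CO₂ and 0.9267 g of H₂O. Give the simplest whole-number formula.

C3H6O

mol C = 2.264 g CO₂ ÷ 44.009 g/mol = 0.051444 mol
mol H = 2 × 0.9267 g H₂O ÷ 18.015 g/mol = 0.10288 mol
mass O = 0.9959 − (0.61789 + 0.10370) = 0.27430 g → mol O = 0.27430 ÷ 15.999 = 0.017145 mol
Divide by the smallest (0.017145 mol): C 3.001, H 6.001, O 1.000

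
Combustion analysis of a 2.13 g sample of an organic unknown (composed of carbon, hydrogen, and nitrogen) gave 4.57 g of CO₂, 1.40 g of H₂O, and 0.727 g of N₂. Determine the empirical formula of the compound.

mol C = 4.57 g CO₂ ÷ 44.009 g/mol = 0.1038 mol
mol H = 2 × 1.40 g H₂O ÷ 18.015 g/mol = 0.1554 mol
mol N = 2 × 0.727 g N₂ ÷ 28.014 g/mol = 0.05190 mol
Divide by the smallest (0.05190 mol): C 2.001, H 2.995, N 1.000

C2H3N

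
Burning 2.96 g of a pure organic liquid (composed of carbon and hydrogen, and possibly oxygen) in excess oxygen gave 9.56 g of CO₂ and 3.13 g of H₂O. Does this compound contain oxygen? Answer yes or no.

mol C = 9.56 g CO₂ ÷ 44.009 g/mol = 0.2172 mol
mol H = 2 × 3.13 g H₂O ÷ 18.015 g/mol = 0.3475 mol
C and H together account for 2.959 g — essentially the entire 2.96 g sample — so the compound contains no oxygen.

no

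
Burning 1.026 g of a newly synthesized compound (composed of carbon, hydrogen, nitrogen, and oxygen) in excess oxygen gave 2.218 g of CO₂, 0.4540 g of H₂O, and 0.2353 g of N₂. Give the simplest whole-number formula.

C6H6N2O

mol C = 2.218 g CO₂ ÷ 44.009 g/mol = 0.050399 mol
mol H = 2 × 0.4540 g H₂O ÷ 18.015 g/mol = 0.050402 mol
mol N = 2 × 0.2353 g N₂ ÷ 28.014 g/mol = 0.016799 mol
mass O = 1.026 − (0.60534 + 0.050806 + 0.23530) = 0.13455 g → mol O = 0.13455 ÷ 15.999 = 0.0084102 mol
Divide by the smallest (0.0084102 mol): C 5.993, H 5.993, N 1.997, O 1.000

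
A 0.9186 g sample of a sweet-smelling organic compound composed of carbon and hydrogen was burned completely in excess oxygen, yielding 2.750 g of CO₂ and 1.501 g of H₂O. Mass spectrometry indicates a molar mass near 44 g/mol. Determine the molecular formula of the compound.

C3H8

mol C = 2.750 g CO₂ ÷ 44.009 g/mol = 0.062487 mol
mol H = 2 × 1.501 g H₂O ÷ 18.015 g/mol = 0.16664 mol
Divide by the smallest (0.062487 mol): C 1.000, H 2.667
Multiplying each by 3 gives whole numbers: C 3.00, H 8.00
Empirical formula: C3H8
Empirical-formula mass = 44.10 g/mol; 44 ÷ 44.10 ≈ 1, so the molecular formula is C3H8.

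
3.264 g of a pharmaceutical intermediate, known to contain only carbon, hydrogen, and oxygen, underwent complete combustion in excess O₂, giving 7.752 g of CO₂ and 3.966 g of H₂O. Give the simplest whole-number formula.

C4H10O

mol C = 7.752 g CO₂ ÷ 44.009 g/mol = 0.17615 mol
mol H = 2 × 3.966 g H₂O ÷ 18.015 g/mol = 0.44030 mol
mass O = 3.264 − (2.1157 + 0.44382) = 0.70449 g → mol O = 0.70449 ÷ 15.999 = 0.044033 mol
Divide by the smallest (0.044033 mol): C 4.000, H 9.999, O 1.000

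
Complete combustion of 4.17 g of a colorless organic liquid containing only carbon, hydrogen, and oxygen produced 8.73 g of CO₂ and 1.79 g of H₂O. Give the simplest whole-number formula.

C2H2O

mol C = 8.73 g CO₂ ÷ 44.009 g/mol = 0.1984 mol
mol H = 2 × 1.79 g H₂O ÷ 18.015 g/mol = 0.1987 mol
mass O = 4.17 − (2.383 + 0.2003) = 1.587 g → mol O = 1.587 ÷ 15.999 = 0.09920 mol
Divide by the smallest (0.09920 mol): C 2.000, H 2.003, O 1.000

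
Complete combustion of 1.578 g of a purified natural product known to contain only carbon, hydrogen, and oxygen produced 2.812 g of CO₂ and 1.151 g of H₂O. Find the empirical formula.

mol C = 2.812 g CO₂ ÷ 44.009 g/mol = 0.063896 mol
mol H = 2 × 1.151 g H₂O ÷ 18.015 g/mol = 0.12778 mol
mass O = 1.578 − (0.76746 + 0.12880) = 0.68174 g → mol O = 0.68174 ÷ 15.999 = 0.042611 mol
Divide by the smallest (0.042611 mol): C 1.500, H 2.999, O 1.000
Multiplying each by 2 gives whole numbers: C 3.00, H 6.00, O 2.00

C3H6O2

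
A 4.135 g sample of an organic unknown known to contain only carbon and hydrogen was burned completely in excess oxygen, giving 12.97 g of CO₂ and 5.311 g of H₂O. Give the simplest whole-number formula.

CH2

mol C = 12.97 g CO₂ ÷ 44.009 g/mol = 0.29471 mol
mol H = 2 × 5.311 g H₂O ÷ 18.015 g/mol = 0.58962 mol
Divide by the smallest (0.29471 mol): C 1.000, H 2.001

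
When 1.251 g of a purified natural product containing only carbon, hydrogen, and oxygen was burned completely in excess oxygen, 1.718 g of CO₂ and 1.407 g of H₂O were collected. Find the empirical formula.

mol C = 1.718 g CO₂ ÷ 44.009 g/mol = 0.039037 mol
mol H = 2 × 1.407 g H₂O ÷ 18.015 g/mol = 0.15620 mol
mass O = 1.251 − (0.46888 + 0.15745) = 0.62467 g → mol O = 0.62467 ÷ 15.999 = 0.039044 mol
Divide by the smallest (0.039037 mol): C 1.000, H 4.001, O 1.000

CH4O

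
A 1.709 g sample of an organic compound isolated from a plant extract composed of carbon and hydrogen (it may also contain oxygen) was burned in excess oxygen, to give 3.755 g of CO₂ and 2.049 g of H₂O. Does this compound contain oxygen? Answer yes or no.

mol C = 3.755 g CO₂ ÷ 44.009 g/mol = 0.085323 mol
mol H = 2 × 2.049 g H₂O ÷ 18.015 g/mol = 0.22748 mol
C and H account for only 1.2541 g of the 1.709 g sample; the remaining 0.45488 g must be oxygen.

yes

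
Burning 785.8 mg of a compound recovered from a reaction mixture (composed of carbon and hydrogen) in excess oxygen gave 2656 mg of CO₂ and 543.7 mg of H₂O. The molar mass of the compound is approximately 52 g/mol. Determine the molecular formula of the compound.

C4H4

mol C = 2.656 g CO₂ ÷ 44.009 g/mol = 0.060351 mol
mol H = 2 × 0.5437 g H₂O ÷ 18.015 g/mol = 0.060361 mol
Divide by the smallest (0.060351 mol): C 1.000, H 1.000
Empirical formula: CH
Empirical-formula mass = 13.02 g/mol; 52 ÷ 13.02 ≈ 4, so the molecular formula is C4H4.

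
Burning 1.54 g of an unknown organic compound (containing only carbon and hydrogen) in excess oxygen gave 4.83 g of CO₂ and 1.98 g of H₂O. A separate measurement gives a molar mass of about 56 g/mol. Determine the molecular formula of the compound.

mol C = 4.83 g CO₂ ÷ 44.009 g/mol = 0.1098 mol
mol H = 2 × 1.98 g H₂O ÷ 18.015 g/mol = 0.2198 mol
Divide by the smallest (0.1098 mol): C 1.000, H 2.003
Empirical formula: CH2
Empirical-formula mass = 14.03 g/mol; 56 ÷ 14.03 ≈ 4, so the molecular formula is C4H8.

C4H8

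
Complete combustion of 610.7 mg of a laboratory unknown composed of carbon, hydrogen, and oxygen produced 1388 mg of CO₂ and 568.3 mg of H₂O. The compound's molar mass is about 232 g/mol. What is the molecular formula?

C12H24O4

mol C = 1.388 g CO₂ ÷ 44.009 g/mol = 0.031539 mol
mol H = 2 × 0.5683 g H₂O ÷ 18.015 g/mol = 0.063092 mol
mass O = 0.6107 − (0.37881 + 0.063597) = 0.16829 g → mol O = 0.16829 ÷ 15.999 = 0.010519 mol
Divide by the smallest (0.010519 mol): C 2.998, H 5.998, O 1.000
Empirical formula: C3H6O
Empirical-formula mass = 58.08 g/mol; 232 ÷ 58.08 ≈ 4, so the molecular formula is C12H24O4.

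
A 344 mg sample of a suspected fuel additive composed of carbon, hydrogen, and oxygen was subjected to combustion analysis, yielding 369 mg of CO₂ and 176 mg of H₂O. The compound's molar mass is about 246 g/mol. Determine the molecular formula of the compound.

C6H14O10

mol C = 0.369 g CO₂ ÷ 44.009 g/mol = 0.008385 mol
mol H = 2 × 0.176 g H₂O ÷ 18.015 g/mol = 0.01954 mol
mass O = 0.344 − (0.1007 + 0.01970) = 0.2236 g → mol O = 0.2236 ÷ 15.999 = 0.01398 mol
Divide by the smallest (0.008385 mol): C 1.000, H 2.330, O 1.667
Multiplying each by 3 gives whole numbers: C 3.00, H 6.99, O 5.00
Empirical formula: C3H7O5
Empirical-formula mass = 123.08 g/mol; 246 ÷ 123.08 ≈ 2, so the molecular formula is C6H14O10.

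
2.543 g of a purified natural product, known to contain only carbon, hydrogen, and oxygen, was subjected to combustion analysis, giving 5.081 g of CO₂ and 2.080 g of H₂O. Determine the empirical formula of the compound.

mol C = 5.081 g CO₂ ÷ 44.009 g/mol = 0.11545 mol
mol H = 2 × 2.080 g H₂O ÷ 18.015 g/mol = 0.23092 mol
mass O = 2.543 − (1.3867 + 0.23277) = 0.92352 g → mol O = 0.92352 ÷ 15.999 = 0.057724 mol
Divide by the smallest (0.057724 mol): C 2.000, H 4.000, O 1.000

C2H4O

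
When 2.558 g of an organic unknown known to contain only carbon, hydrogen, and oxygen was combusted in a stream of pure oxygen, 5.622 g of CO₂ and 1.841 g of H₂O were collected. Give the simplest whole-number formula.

mol C = 5.622 g CO₂ ÷ 44.009 g/mol = 0.12775 mol
mol H = 2 × 1.841 g H₂O ÷ 18.015 g/mol = 0.20439 mol
mass O = 2.558 − (1.5344 + 0.20602) = 0.81762 g → mol O = 0.81762 ÷ 15.999 = 0.051104 mol
Divide by the smallest (0.051104 mol): C 2.500, H 3.999, O 1.000
Multiplying each by 2 gives whole numbers: C 5.00, H 8.00, O 2.00

C5H8O2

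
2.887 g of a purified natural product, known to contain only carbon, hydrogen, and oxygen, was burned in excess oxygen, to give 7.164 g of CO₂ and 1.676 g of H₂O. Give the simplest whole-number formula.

C7H8O2

mol C = 7.164 g CO₂ ÷ 44.009 g/mol = 0.16278 mol
mol H = 2 × 1.676 g H₂O ÷ 18.015 g/mol = 0.18607 mol
mass O = 2.887 − (1.9552 + 0.18756) = 0.74424 g → mol O = 0.74424 ÷ 15.999 = 0.046518 mol
Divide by the smallest (0.046518 mol): C 3.499, H 4.000, O 1.000
Multiplying each by 2 gives whole numbers: C 7.00, H 8.00, O 2.00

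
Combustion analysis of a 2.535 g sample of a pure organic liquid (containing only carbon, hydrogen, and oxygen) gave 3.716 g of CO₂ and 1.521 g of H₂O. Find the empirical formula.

CH2O

mol C = 3.716 g CO₂ ÷ 44.009 g/mol = 0.084437 mol
mol H = 2 × 1.521 g H₂O ÷ 18.015 g/mol = 0.16886 mol
mass O = 2.535 − (1.0142 + 0.17021) = 1.3506 g → mol O = 1.3506 ÷ 15.999 = 0.084419 mol
Divide by the smallest (0.084419 mol): C 1.000, H 2.000, O 1.000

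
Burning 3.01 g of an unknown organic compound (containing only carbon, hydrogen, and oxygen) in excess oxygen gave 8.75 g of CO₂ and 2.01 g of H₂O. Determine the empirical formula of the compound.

mol C = 8.75 g CO₂ ÷ 44.009 g/mol = 0.1988 mol
mol H = 2 × 2.01 g H₂O ÷ 18.015 g/mol = 0.2231 mol
mass O = 3.01 − (2.388 + 0.2249) = 0.3970 g → mol O = 0.3970 ÷ 15.999 = 0.02481 mol
Divide by the smallest (0.02481 mol): C 8.012, H 8.993, O 1.000

C8H9O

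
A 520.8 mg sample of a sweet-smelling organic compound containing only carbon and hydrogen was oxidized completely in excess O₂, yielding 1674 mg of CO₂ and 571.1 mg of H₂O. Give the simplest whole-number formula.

C3H5

mol C = 1.674 g CO₂ ÷ 44.009 g/mol = 0.038038 mol
mol H = 2 × 0.5711 g H₂O ÷ 18.015 g/mol = 0.063403 mol
Divide by the smallest (0.038038 mol): C 1.000, H 1.667
Multiplying each by 3 gives whole numbers: C 3.00, H 5.00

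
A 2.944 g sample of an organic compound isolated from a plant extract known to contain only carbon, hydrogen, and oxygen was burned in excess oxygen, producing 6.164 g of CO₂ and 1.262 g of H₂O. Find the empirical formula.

C2H2O

mol C = 6.164 g CO₂ ÷ 44.009 g/mol = 0.14006 mol
mol H = 2 × 1.262 g H₂O ÷ 18.015 g/mol = 0.14011 mol
mass O = 2.944 − (1.6823 + 0.14123) = 1.1205 g → mol O = 1.1205 ÷ 15.999 = 0.070035 mol
Divide by the smallest (0.070035 mol): C 2.000, H 2.001, O 1.000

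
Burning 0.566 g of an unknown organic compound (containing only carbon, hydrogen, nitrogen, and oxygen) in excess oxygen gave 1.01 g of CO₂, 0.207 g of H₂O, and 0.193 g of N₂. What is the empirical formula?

mol C = 1.01 g CO₂ ÷ 44.009 g/mol = 0.02295 mol
mol H = 2 × 0.207 g H₂O ÷ 18.015 g/mol = 0.02298 mol
mol N = 2 × 0.193 g N₂ ÷ 28.014 g/mol = 0.01378 mol
mass O = 0.566 − (0.2757 + 0.02316 + 0.1930) = 0.07418 g → mol O = 0.07418 ÷ 15.999 = 0.004637 mol
Divide by the smallest (0.004637 mol): C 4.949, H 4.956, N 2.972, O 1.000

C5H5N3O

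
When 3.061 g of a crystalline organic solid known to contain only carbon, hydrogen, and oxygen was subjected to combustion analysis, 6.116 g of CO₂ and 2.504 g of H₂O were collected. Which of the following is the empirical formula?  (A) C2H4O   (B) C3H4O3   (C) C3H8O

(A) C2H4O

mol C = 6.116 g CO₂ ÷ 44.009 g/mol = 0.13897 mol
mol H = 2 × 2.504 g H₂O ÷ 18.015 g/mol = 0.27799 mol
mass O = 3.061 − (1.6692 + 0.28021) = 1.1116 g → mol O = 1.1116 ÷ 15.999 = 0.069479 mol
Divide by the smallest (0.069479 mol): C 2.000, H 4.001, O 1.000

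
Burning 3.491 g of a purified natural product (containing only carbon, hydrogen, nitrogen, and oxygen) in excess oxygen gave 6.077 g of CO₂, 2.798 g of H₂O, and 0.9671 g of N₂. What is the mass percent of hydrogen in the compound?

mol C = 6.077 g CO₂ ÷ 44.009 g/mol = 0.13809 mol
mol H = 2 × 2.798 g H₂O ÷ 18.015 g/mol = 0.31063 mol
mol N = 2 × 0.9671 g N₂ ÷ 28.014 g/mol = 0.069044 mol
mass O = 3.491 − (1.6585 + 0.31312 + 0.96710) = 0.55224 g → mol O = 0.55224 ÷ 15.999 = 0.034517 mol
mass % H = 0.31312 g ÷ 3.491 g × 100%

8.97%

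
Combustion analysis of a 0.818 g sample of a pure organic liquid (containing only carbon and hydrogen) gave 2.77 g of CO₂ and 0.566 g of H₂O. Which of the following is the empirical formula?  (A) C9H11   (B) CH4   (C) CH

mol C = 2.77 g CO₂ ÷ 44.009 g/mol = 0.06294 mol
mol H = 2 × 0.566 g H₂O ÷ 18.015 g/mol = 0.06284 mol
Divide by the smallest (0.06284 mol): C 1.002, H 1.000

(C) CH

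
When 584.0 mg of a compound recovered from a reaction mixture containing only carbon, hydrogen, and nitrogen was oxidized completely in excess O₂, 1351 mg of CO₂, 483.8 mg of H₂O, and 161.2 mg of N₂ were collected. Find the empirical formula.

C8H14N3

mol C = 1.351 g CO₂ ÷ 44.009 g/mol = 0.030698 mol
mol H = 2 × 0.4838 g H₂O ÷ 18.015 g/mol = 0.053711 mol
mol N = 2 × 0.1612 g N₂ ÷ 28.014 g/mol = 0.011509 mol
Divide by the smallest (0.011509 mol): C 2.667, H 4.667, N 1.000
Multiplying each by 3 gives whole numbers: C 8.00, H 14.00, N 3.00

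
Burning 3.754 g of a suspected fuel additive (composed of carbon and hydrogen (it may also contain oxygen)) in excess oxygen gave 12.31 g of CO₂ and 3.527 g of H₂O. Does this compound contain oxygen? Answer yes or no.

no

mol C = 12.31 g CO₂ ÷ 44.009 g/mol = 0.27972 mol
mol H = 2 × 3.527 g H₂O ÷ 18.015 g/mol = 0.39156 mol
C and H together account for 3.7544 g — essentially the entire 3.754 g sample — so the compound contains no oxygen.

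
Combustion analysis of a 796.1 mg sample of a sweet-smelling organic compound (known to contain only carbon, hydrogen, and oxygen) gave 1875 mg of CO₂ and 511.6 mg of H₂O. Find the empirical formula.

C3H4O

mol C = 1.875 g CO₂ ÷ 44.009 g/mol = 0.042605 mol
mol H = 2 × 0.5116 g H₂O ÷ 18.015 g/mol = 0.056797 mol
mass O = 0.7961 − (0.51173 + 0.057251) = 0.22712 g → mol O = 0.22712 ÷ 15.999 = 0.014196 mol
Divide by the smallest (0.014196 mol): C 3.001, H 4.001, O 1.000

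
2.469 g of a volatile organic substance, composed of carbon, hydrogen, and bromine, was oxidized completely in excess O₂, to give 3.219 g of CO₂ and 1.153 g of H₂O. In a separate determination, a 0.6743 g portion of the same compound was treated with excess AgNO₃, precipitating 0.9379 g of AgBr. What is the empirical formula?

C4H7Br

mol C = 3.219 g CO₂ ÷ 44.009 g/mol = 0.073144 mol
mol H = 2 × 1.153 g H₂O ÷ 18.015 g/mol = 0.12800 mol
From the AgBr data: mol Br per gram of compound = (0.9379 ÷ 187.772) ÷ 0.6743 = 0.0074075 mol/g, so in the 2.469 g combustion sample mol Br = 0.018289 mol
Divide by the smallest (0.018289 mol): C 3.999, H 6.999, Br 1.000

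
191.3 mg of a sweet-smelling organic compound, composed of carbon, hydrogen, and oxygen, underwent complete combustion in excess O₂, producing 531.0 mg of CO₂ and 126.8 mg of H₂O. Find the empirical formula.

C6H7O

mol C = 0.5310 g CO₂ ÷ 44.009 g/mol = 0.012066 mol
mol H = 2 × 0.1268 g H₂O ÷ 18.015 g/mol = 0.014077 mol
mass O = 0.1913 − (0.14492 + 0.014190) = 0.032189 g → mol O = 0.032189 ÷ 15.999 = 0.0020119 mol
Divide by the smallest (0.0020119 mol): C 5.997, H 6.997, O 1.000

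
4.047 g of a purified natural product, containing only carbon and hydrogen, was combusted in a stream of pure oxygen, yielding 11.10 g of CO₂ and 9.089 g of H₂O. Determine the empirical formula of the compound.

CH4

mol C = 11.10 g CO₂ ÷ 44.009 g/mol = 0.25222 mol
mol H = 2 × 9.089 g H₂O ÷ 18.015 g/mol = 1.0090 mol
Divide by the smallest (0.25222 mol): C 1.000, H 4.001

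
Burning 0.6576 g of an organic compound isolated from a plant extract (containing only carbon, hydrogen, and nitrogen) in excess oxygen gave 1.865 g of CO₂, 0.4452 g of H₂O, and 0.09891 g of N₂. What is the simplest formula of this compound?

mol C = 1.865 g CO₂ ÷ 44.009 g/mol = 0.042378 mol
mol H = 2 × 0.4452 g H₂O ÷ 18.015 g/mol = 0.049425 mol
mol N = 2 × 0.09891 g N₂ ÷ 28.014 g/mol = 0.0070615 mol
Divide by the smallest (0.0070615 mol): C 6.001, H 6.999, N 1.000

C6H7N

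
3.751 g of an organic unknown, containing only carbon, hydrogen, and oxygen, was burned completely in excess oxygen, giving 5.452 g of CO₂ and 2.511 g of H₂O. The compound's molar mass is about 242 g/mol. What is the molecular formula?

mol C = 5.452 g CO₂ ÷ 44.009 g/mol = 0.12388 mol
mol H = 2 × 2.511 g H₂O ÷ 18.015 g/mol = 0.27877 mol
mass O = 3.751 − (1.4880 + 0.28100) = 1.9820 g → mol O = 1.9820 ÷ 15.999 = 0.12388 mol
Divide by the smallest (0.12388 mol): C 1.000, H 2.250, O 1.000
Multiplying each by 4 gives whole numbers: C 4.00, H 9.00, O 4.00
Empirical formula: C4H9O4
Empirical-formula mass = 121.11 g/mol; 242 ÷ 121.11 ≈ 2, so the molecular formula is C8H18O8.

C8H18O8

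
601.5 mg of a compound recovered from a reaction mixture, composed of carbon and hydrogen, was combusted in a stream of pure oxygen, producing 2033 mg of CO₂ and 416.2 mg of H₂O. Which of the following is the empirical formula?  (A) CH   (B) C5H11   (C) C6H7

(A) CH

mol C = 2.033 g CO₂ ÷ 44.009 g/mol = 0.046195 mol
mol H = 2 × 0.4162 g H₂O ÷ 18.015 g/mol = 0.046206 mol
Divide by the smallest (0.046195 mol): C 1.000, H 1.000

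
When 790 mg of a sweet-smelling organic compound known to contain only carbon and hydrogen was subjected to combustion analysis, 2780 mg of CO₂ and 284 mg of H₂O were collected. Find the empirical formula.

C2H

mol C = 2.78 g CO₂ ÷ 44.009 g/mol = 0.06317 mol
mol H = 2 × 0.284 g H₂O ÷ 18.015 g/mol = 0.03153 mol
Divide by the smallest (0.03153 mol): C 2.003, H 1.000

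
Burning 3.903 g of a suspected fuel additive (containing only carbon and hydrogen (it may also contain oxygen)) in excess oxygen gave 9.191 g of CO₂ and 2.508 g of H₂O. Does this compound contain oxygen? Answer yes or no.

mol C = 9.191 g CO₂ ÷ 44.009 g/mol = 0.20884 mol
mol H = 2 × 2.508 g H₂O ÷ 18.015 g/mol = 0.27843 mol
C and H account for only 2.7891 g of the 3.903 g sample; the remaining 1.1139 g must be oxygen.

yes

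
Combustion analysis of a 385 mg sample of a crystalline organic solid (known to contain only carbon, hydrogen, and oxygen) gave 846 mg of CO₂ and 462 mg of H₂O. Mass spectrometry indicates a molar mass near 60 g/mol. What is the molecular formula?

mol C = 0.846 g CO₂ ÷ 44.009 g/mol = 0.01922 mol
mol H = 2 × 0.462 g H₂O ÷ 18.015 g/mol = 0.05129 mol
mass O = 0.385 − (0.2309 + 0.05170) = 0.1024 g → mol O = 0.1024 ÷ 15.999 = 0.006401 mol
Divide by the smallest (0.006401 mol): C 3.003, H 8.013, O 1.000
Empirical formula: C3H8O
Empirical-formula mass = 60.10 g/mol; 60 ÷ 60.10 ≈ 1, so the molecular formula is C3H8O.

C3H8O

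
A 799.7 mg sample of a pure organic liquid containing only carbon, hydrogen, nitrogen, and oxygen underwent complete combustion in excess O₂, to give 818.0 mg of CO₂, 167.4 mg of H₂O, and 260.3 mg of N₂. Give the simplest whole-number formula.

mol C = 0.8180 g CO₂ ÷ 44.009 g/mol = 0.018587 mol
mol H = 2 × 0.1674 g H₂O ÷ 18.015 g/mol = 0.018585 mol
mol N = 2 × 0.2603 g N₂ ÷ 28.014 g/mol = 0.018584 mol
mass O = 0.7997 − (0.22325 + 0.018733 + 0.26030) = 0.29742 g → mol O = 0.29742 ÷ 15.999 = 0.018590 mol
Divide by the smallest (0.018584 mol): C 1.000, H 1.000, N 1.000, O 1.000

CHNO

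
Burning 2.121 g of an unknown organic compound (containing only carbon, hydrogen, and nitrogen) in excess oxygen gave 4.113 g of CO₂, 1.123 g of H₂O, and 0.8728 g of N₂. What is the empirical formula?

C3H4N2

mol C = 4.113 g CO₂ ÷ 44.009 g/mol = 0.093458 mol
mol H = 2 × 1.123 g H₂O ÷ 18.015 g/mol = 0.12467 mol
mol N = 2 × 0.8728 g N₂ ÷ 28.014 g/mol = 0.062312 mol
Divide by the smallest (0.062312 mol): C 1.500, H 2.001, N 1.000
Multiplying each by 2 gives whole numbers: C 3.00, H 4.00, N 2.00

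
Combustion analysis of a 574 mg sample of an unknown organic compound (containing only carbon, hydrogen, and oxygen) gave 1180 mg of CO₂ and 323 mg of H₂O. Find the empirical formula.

C6H8O3

mol C = 1.18 g CO₂ ÷ 44.009 g/mol = 0.02681 mol
mol H = 2 × 0.323 g H₂O ÷ 18.015 g/mol = 0.03586 mol
mass O = 0.574 − (0.3220 + 0.03615) = 0.2158 g → mol O = 0.2158 ÷ 15.999 = 0.01349 mol
Divide by the smallest (0.01349 mol): C 1.988, H 2.658, O 1.000
Multiplying each by 3 gives whole numbers: C 5.96, H 7.98, O 3.00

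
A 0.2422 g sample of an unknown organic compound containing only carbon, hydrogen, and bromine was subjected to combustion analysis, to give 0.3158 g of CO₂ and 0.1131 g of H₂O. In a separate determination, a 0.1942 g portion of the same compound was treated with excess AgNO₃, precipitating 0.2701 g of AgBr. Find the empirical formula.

mol C = 0.3158 g CO₂ ÷ 44.009 g/mol = 0.0071758 mol
mol H = 2 × 0.1131 g H₂O ÷ 18.015 g/mol = 0.012556 mol
From the AgBr data: mol Br per gram of compound = (0.2701 ÷ 187.772) ÷ 0.1942 = 0.0074070 mol/g, so in the 0.2422 g combustion sample mol Br = 0.0017940 mol
Divide by the smallest (0.0017940 mol): C 4.000, H 6.999, Br 1.000

C4H7Br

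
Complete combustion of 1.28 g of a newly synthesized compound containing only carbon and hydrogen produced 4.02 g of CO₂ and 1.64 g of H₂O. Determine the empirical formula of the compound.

CH2

mol C = 4.02 g CO₂ ÷ 44.009 g/mol = 0.09134 mol
mol H = 2 × 1.64 g H₂O ÷ 18.015 g/mol = 0.1821 mol
Divide by the smallest (0.09134 mol): C 1.000, H 1.993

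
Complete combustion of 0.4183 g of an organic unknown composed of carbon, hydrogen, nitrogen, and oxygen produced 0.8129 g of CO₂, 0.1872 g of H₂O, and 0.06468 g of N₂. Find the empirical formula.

mol C = 0.8129 g CO₂ ÷ 44.009 g/mol = 0.018471 mol
mol H = 2 × 0.1872 g H₂O ÷ 18.015 g/mol = 0.020783 mol
mol N = 2 × 0.06468 g N₂ ÷ 28.014 g/mol = 0.0046177 mol
mass O = 0.4183 − (0.22186 + 0.020949 + 0.064680) = 0.11081 g → mol O = 0.11081 ÷ 15.999 = 0.0069263 mol
Divide by the smallest (0.0046177 mol): C 4.000, H 4.501, N 1.000, O 1.500
Multiplying each by 2 gives whole numbers: C 8.00, H 9.00, N 2.00, O 3.00

C8H9N2O3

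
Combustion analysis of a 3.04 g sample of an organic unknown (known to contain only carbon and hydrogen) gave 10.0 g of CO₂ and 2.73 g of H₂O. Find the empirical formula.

C3H4

mol C = 10.0 g CO₂ ÷ 44.009 g/mol = 0.2272 mol
mol H = 2 × 2.73 g H₂O ÷ 18.015 g/mol = 0.3031 mol
Divide by the smallest (0.2272 mol): C 1.000, H 1.334
Multiplying each by 3 gives whole numbers: C 3.00, H 4.00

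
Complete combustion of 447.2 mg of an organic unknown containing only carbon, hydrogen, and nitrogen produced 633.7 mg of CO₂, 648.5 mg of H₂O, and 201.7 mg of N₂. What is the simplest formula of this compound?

mol C = 0.6337 g CO₂ ÷ 44.009 g/mol = 0.014399 mol
mol H = 2 × 0.6485 g H₂O ÷ 18.015 g/mol = 0.071996 mol
mol N = 2 × 0.2017 g N₂ ÷ 28.014 g/mol = 0.014400 mol
Divide by the smallest (0.014399 mol): C 1.000, H 5.000, N 1.000

CH5N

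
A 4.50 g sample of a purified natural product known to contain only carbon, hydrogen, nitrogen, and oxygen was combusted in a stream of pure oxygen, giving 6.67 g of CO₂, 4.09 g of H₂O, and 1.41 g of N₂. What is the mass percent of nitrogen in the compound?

31.3%

mol C = 6.67 g CO₂ ÷ 44.009 g/mol = 0.1516 mol
mol H = 2 × 4.09 g H₂O ÷ 18.015 g/mol = 0.4541 mol
mol N = 2 × 1.41 g N₂ ÷ 28.014 g/mol = 0.1007 mol
mass O = 4.50 − (1.820 + 0.4577 + 1.410) = 0.8119 g → mol O = 0.8119 ÷ 15.999 = 0.05075 mol
mass % N = 1.410 g ÷ 4.50 g × 100%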